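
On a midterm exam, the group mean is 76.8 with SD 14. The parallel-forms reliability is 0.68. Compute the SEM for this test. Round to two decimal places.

7.92

SEM = SD · √(1 − ρ) = 14 × √0.32 = 14 × 0.5657 = 7.920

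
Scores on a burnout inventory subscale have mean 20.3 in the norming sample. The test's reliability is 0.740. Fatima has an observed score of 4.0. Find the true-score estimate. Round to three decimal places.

8.238

Weight the observed score by reliability and the mean by (1 − reliability): T̂ = 0.740·4.0 + 0.260·20.3 = 2.9600 + 5.2780 = 8.2380.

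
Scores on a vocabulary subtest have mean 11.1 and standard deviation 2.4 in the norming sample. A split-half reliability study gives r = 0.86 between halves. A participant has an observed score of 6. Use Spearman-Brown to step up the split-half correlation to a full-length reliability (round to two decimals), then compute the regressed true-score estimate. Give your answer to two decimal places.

6.41

Spearman-Brown: ρ = 2r/(1 + r) = 2(0.86)/(1 + 0.86) = 1.720/1.86 = 0.9247 → 0.92
Kelley's formula gives T̂ = 0.92·6 + 0.08·11.1 = 5.52 + 0.888 = 6.408.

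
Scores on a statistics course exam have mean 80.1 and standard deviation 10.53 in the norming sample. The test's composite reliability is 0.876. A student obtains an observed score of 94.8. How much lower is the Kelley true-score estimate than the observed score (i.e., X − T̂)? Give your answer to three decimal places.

T̂ = 0.876(94.8) + 0.124(80.1) = 83.0448 + 9.9324 = 92.97720 → 92.9772
X − T̂ = 94.8 − 92.9772 = 1.8228 → 1.823

1.823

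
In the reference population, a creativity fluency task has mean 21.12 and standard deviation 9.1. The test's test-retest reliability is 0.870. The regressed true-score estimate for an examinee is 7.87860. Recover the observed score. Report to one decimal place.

T̂ = ρX + (1 − ρ)μ  ⇒  X = (T̂ − (1 − ρ)μ) / ρ
X = (7.87860 − 0.130 × 21.12) / 0.870 = (7.87860 − 2.74560) / 0.870 = 5.13300 / 0.870 = 5.900

5.9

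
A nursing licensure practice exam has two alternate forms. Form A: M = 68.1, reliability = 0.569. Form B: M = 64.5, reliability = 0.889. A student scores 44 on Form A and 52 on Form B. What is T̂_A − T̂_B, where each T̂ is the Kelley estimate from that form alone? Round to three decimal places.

T̂_A = 0.569(44) + 0.431(68.1) = 54.38710
T̂_B = 0.889(52) + 0.111(64.5) = 53.38750
T̂_A − T̂_B = 0.99960

1.000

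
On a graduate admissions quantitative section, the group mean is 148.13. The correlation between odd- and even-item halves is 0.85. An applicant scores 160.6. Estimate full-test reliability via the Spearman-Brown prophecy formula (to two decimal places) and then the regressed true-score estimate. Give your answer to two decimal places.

Spearman-Brown: ρ = 2r/(1 + r) = 2(0.85)/(1 + 0.85) = 1.700/1.85 = 0.9189 → 0.92
T̂ = 0.92(160.6) + 0.08(148.13) = 147.752 + 11.8504 = 159.602 → 159.60

159.60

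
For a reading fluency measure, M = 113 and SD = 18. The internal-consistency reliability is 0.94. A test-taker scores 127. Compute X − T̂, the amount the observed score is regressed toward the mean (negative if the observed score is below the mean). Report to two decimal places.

T̂ = ρX + (1 − ρ)μ
  = 0.94 × 127 + 0.06 × 113
  = 119.38 + 6.78
  = 126.1600
  ≈ 126.160
X − T̂ = 127 − 126.160 = 0.840 → 0.84

0.84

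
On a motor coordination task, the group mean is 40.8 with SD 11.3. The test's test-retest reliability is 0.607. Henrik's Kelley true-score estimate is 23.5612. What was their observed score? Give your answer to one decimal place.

12.4

T̂ = ρX + (1 − ρ)μ  ⇒  X = (T̂ − (1 − ρ)μ) / ρ
X = (23.5612 − 0.393 × 40.8) / 0.607 = (23.5612 − 16.0344) / 0.607 = 7.5268 / 0.607 = 12.400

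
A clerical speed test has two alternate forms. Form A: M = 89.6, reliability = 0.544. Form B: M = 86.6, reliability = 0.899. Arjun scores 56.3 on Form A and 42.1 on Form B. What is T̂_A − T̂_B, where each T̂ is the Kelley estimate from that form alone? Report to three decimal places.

T̂_A = 0.544(56.3) + 0.456(89.6) = 71.48480
T̂_B = 0.899(42.1) + 0.101(86.6) = 46.59450
T̂_A − T̂_B = 24.89030

24.890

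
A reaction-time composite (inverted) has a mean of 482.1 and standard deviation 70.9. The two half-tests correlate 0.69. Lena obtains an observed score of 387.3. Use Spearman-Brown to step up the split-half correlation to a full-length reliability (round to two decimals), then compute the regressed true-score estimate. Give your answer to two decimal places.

404.36

Spearman-Brown: ρ = 2r/(1 + r) = 2(0.69)/(1 + 0.69) = 1.380/1.69 = 0.8166 → 0.82
Regress the observed score toward the mean by the unreliability: T̂ = 0.82·387.3 + 0.18·482.1 = 317.586 + 86.778 = 404.364.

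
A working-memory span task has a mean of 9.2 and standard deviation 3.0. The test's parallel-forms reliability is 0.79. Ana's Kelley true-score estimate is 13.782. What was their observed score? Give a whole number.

T̂ = ρX + (1 − ρ)μ  ⇒  X = (T̂ − (1 − ρ)μ) / ρ
X = (13.782 − 0.21 × 9.2) / 0.79 = (13.782 − 1.932) / 0.79 = 11.850 / 0.79 = 15.00

15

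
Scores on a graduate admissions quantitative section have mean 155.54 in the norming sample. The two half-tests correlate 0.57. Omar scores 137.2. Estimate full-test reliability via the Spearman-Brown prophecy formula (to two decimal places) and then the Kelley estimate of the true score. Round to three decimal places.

Spearman-Brown: ρ = 2r/(1 + r) = 2(0.57)/(1 + 0.57) = 1.140/1.57 = 0.7261 → 0.73
Weight the observed score by reliability and the mean by (1 − reliability): T̂ = 0.73·137.2 + 0.27·155.54 = 100.156 + 41.9958 = 142.1518.

142.152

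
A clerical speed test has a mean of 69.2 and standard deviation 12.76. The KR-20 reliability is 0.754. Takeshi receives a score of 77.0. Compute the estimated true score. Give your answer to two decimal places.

75.08

T̂ = ρX + (1 − ρ)μ
  = 0.754 × 77.0 + 0.246 × 69.2
  = 58.0580 + 17.0232
  = 75.081
  ≈ 75.08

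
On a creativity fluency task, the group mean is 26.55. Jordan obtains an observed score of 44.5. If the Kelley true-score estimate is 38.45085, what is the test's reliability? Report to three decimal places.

T̂ = ρX + (1 − ρ)μ  ⇒  T̂ − μ = ρ(X − μ)
ρ = (T̂ − μ)/(X − μ) = (38.45085 − 26.55) / (44.5 − 26.55) = 11.90085 / 17.95 = 0.66300

0.663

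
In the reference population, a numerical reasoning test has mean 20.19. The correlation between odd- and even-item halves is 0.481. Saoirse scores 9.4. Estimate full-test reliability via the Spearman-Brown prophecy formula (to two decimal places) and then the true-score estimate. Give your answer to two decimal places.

Spearman-Brown: ρ = 2r/(1 + r) = 2(0.481)/(1 + 0.481) = 0.9620/1.481 = 0.6496 → 0.65
Weight the observed score by reliability and the mean by (1 − reliability): T̂ = 0.65·9.4 + 0.35·20.19 = 6.110 + 7.0665 = 13.177.

13.18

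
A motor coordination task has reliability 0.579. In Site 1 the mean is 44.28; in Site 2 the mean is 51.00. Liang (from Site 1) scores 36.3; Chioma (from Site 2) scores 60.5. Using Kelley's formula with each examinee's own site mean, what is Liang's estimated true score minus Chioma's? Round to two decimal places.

-16.84

T̂_Liang = 0.579(36.3) + 0.421(44.28) = 39.6596
T̂_Chioma = 0.579(60.5) + 0.421(51.00) = 56.5005
Difference = 39.6596 − 56.5005 = -16.8409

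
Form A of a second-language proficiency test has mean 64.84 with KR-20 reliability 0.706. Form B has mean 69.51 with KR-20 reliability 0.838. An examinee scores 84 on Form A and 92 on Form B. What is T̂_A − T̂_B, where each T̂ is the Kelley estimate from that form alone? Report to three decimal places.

-9.990

T̂_A = 0.706(84) + 0.294(64.84) = 78.36696
T̂_B = 0.838(92) + 0.162(69.51) = 88.35662
T̂_A − T̂_B = -9.98966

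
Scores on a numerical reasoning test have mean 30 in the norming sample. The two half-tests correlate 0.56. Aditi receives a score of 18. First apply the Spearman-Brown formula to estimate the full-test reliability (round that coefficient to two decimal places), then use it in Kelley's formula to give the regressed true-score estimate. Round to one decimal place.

Spearman-Brown: ρ = 2r/(1 + r) = 2(0.56)/(1 + 0.56) = 1.120/1.56 = 0.7179 → 0.72
T̂ = 0.72(18) + 0.28(30) = 12.96 + 8.40 = 21.36 → 21.4

21.4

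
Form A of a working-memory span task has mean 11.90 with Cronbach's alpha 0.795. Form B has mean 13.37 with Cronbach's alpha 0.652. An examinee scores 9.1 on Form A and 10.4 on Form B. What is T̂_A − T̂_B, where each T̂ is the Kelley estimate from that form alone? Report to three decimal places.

T̂_A = 0.795(9.1) + 0.205(11.90) = 9.67400
T̂_B = 0.652(10.4) + 0.348(13.37) = 11.43356
T̂_A − T̂_B = -1.75956

-1.760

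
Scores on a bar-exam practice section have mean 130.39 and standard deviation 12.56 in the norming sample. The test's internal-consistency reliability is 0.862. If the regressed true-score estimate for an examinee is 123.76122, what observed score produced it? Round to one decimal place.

122.7

T̂ = ρX + (1 − ρ)μ  ⇒  X = (T̂ − (1 − ρ)μ) / ρ
X = (123.76122 − 0.138 × 130.39) / 0.862 = (123.76122 − 17.99382) / 0.862 = 105.76740 / 0.862 = 122.700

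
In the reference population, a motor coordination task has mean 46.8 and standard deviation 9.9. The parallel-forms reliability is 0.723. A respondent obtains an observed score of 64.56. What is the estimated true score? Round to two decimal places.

T̂ = 0.723(64.56) + 0.277(46.8) = 46.67688 + 12.9636 = 59.640 → 59.64

59.64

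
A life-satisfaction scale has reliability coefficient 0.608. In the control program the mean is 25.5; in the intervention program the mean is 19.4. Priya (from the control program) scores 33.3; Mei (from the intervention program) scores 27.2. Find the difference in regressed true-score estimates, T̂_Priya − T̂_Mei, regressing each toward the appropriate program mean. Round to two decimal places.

6.10

T̂_Priya = 0.608(33.3) + 0.392(25.5) = 30.2424
T̂_Mei = 0.608(27.2) + 0.392(19.4) = 24.1424
Difference = 30.2424 − 24.1424 = 6.1000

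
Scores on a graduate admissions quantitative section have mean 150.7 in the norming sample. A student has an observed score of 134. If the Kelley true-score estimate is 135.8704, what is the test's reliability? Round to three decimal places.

T̂ = ρX + (1 − ρ)μ  ⇒  T̂ − μ = ρ(X − μ)
ρ = (T̂ − μ)/(X − μ) = (135.8704 − 150.7) / (134 − 150.7) = -14.8296 / -16.7 = 0.88800

0.888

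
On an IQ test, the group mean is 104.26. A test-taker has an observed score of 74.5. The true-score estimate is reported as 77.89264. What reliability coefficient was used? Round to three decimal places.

0.886

T̂ = ρX + (1 − ρ)μ  ⇒  T̂ − μ = ρ(X − μ)
ρ = (T̂ − μ)/(X − μ) = (77.89264 − 104.26) / (74.5 − 104.26) = -26.36736 / -29.76 = 0.88600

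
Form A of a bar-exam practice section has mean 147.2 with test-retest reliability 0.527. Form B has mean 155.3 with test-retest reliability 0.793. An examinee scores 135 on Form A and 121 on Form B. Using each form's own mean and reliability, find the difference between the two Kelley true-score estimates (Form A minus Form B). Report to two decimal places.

12.67

T̂_A = 0.527(135) + 0.473(147.2) = 140.7706
T̂_B = 0.793(121) + 0.207(155.3) = 128.1001
T̂_A − T̂_B = 12.6705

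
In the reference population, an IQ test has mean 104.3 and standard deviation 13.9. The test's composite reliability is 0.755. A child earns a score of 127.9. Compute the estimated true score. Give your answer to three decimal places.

T̂ = ρX + (1 − ρ)μ
  = 0.755 × 127.9 + 0.245 × 104.3
  = 96.5645 + 25.5535
  = 122.1180
  ≈ 122.118

122.118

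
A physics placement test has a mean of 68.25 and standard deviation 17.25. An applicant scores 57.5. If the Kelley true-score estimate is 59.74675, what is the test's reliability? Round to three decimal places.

T̂ = ρX + (1 − ρ)μ  ⇒  T̂ − μ = ρ(X − μ)
ρ = (T̂ − μ)/(X − μ) = (59.74675 − 68.25) / (57.5 − 68.25) = -8.50325 / -10.75 = 0.79100

0.791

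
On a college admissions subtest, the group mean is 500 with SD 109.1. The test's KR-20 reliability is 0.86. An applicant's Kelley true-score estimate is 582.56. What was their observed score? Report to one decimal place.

T̂ = ρX + (1 − ρ)μ  ⇒  X = (T̂ − (1 − ρ)μ) / ρ
X = (582.56 − 0.14 × 500) / 0.86 = (582.56 − 70.00) / 0.86 = 512.56 / 0.86 = 596.000

596.0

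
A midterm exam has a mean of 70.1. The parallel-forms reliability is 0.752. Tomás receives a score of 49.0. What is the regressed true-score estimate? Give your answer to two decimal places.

54.23

T̂ = 0.752(49.0) + 0.248(70.1) = 36.8480 + 17.3848 = 54.233 → 54.23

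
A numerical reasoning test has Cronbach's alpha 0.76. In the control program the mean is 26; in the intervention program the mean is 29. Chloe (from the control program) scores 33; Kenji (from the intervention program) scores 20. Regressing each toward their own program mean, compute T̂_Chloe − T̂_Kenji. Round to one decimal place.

T̂_Chloe = 0.76(33) + 0.24(26) = 31.320
T̂_Kenji = 0.76(20) + 0.24(29) = 22.160
Difference = 31.320 − 22.160 = 9.160

9.2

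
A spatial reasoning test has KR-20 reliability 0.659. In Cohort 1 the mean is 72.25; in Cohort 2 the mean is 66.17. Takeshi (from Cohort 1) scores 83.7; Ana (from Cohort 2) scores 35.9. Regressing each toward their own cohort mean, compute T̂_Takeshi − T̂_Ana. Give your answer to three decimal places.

33.573

T̂_Takeshi = 0.659(83.7) + 0.341(72.25) = 79.79555
T̂_Ana = 0.659(35.9) + 0.341(66.17) = 46.22207
Difference = 79.79555 − 46.22207 = 33.57348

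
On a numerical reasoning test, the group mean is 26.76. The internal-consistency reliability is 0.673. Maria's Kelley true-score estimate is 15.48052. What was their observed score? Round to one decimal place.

10.0

T̂ = ρX + (1 − ρ)μ  ⇒  X = (T̂ − (1 − ρ)μ) / ρ
X = (15.48052 − 0.327 × 26.76) / 0.673 = (15.48052 − 8.75052) / 0.673 = 6.73000 / 0.673 = 10.000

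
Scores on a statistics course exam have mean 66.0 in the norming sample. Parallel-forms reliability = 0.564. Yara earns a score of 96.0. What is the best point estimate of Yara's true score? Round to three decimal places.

T̂ = 0.564(96.0) + 0.436(66.0) = 54.1440 + 28.7760 = 82.9200 → 82.920

82.920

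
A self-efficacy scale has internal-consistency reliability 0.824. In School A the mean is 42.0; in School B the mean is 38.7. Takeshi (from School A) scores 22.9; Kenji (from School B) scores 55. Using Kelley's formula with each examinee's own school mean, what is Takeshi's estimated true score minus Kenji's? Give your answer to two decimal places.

T̂_Takeshi = 0.824(22.9) + 0.176(42.0) = 26.2616
T̂_Kenji = 0.824(55) + 0.176(38.7) = 52.1312
Difference = 26.2616 − 52.1312 = -25.8696

-25.87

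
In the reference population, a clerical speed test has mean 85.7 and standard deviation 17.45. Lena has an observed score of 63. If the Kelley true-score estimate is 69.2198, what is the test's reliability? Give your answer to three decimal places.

0.726

T̂ = ρX + (1 − ρ)μ  ⇒  T̂ − μ = ρ(X − μ)
ρ = (T̂ − μ)/(X − μ) = (69.2198 − 85.7) / (63 − 85.7) = -16.4802 / -22.7 = 0.72600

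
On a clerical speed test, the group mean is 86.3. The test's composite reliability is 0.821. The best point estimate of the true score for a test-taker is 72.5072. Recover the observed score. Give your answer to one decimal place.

T̂ = ρX + (1 − ρ)μ  ⇒  X = (T̂ − (1 − ρ)μ) / ρ
X = (72.5072 − 0.179 × 86.3) / 0.821 = (72.5072 − 15.4477) / 0.821 = 57.0595 / 0.821 = 69.500

69.5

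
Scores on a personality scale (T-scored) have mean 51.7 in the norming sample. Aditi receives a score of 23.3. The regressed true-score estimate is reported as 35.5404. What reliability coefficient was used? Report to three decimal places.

T̂ = ρX + (1 − ρ)μ  ⇒  T̂ − μ = ρ(X − μ)
ρ = (T̂ − μ)/(X − μ) = (35.5404 − 51.7) / (23.3 − 51.7) = -16.1596 / -28.4 = 0.56900

0.569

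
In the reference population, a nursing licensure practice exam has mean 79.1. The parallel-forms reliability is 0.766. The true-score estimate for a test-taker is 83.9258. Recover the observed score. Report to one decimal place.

85.4

T̂ = ρX + (1 − ρ)μ  ⇒  X = (T̂ − (1 − ρ)μ) / ρ
X = (83.9258 − 0.234 × 79.1) / 0.766 = (83.9258 − 18.5094) / 0.766 = 65.4164 / 0.766 = 85.400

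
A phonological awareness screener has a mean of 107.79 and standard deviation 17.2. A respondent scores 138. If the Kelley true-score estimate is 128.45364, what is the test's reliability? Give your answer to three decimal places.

T̂ = ρX + (1 − ρ)μ  ⇒  T̂ − μ = ρ(X − μ)
ρ = (T̂ − μ)/(X − μ) = (128.45364 − 107.79) / (138 − 107.79) = 20.66364 / 30.21 = 0.68400

0.684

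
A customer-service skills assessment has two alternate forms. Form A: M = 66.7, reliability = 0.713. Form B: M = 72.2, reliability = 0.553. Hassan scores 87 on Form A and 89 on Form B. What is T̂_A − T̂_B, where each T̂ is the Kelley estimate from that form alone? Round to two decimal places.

-0.32

T̂_A = 0.713(87) + 0.287(66.7) = 81.1739
T̂_B = 0.553(89) + 0.447(72.2) = 81.4904
T̂_A − T̂_B = -0.3165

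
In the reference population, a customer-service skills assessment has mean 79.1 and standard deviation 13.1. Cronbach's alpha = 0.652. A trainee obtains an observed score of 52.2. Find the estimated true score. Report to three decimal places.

T̂ = ρX + (1 − ρ)μ
  = 0.652 × 52.2 + 0.348 × 79.1
  = 34.0344 + 27.5268
  = 61.5612
  ≈ 61.561

61.561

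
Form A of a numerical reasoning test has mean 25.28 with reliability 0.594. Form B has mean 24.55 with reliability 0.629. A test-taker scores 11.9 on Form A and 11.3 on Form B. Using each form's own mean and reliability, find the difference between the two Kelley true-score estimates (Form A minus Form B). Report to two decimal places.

T̂_A = 0.594(11.9) + 0.406(25.28) = 17.3323
T̂_B = 0.629(11.3) + 0.371(24.55) = 16.2157
T̂_A − T̂_B = 1.1165

1.12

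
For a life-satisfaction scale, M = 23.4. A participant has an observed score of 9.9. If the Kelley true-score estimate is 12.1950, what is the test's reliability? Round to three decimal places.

0.830

T̂ = ρX + (1 − ρ)μ  ⇒  T̂ − μ = ρ(X − μ)
ρ = (T̂ − μ)/(X − μ) = (12.1950 − 23.4) / (9.9 − 23.4) = -11.2050 / -13.5 = 0.83000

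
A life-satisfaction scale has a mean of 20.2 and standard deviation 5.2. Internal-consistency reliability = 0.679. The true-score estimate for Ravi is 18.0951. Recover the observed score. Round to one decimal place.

17.1

T̂ = ρX + (1 − ρ)μ  ⇒  X = (T̂ − (1 − ρ)μ) / ρ
X = (18.0951 − 0.321 × 20.2) / 0.679 = (18.0951 − 6.4842) / 0.679 = 11.6109 / 0.679 = 17.100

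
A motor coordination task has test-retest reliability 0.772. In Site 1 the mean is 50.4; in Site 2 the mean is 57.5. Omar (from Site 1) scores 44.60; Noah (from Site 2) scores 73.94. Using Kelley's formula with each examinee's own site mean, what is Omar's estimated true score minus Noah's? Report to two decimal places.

-24.27

T̂_Omar = 0.772(44.60) + 0.228(50.4) = 45.9224
T̂_Noah = 0.772(73.94) + 0.228(57.5) = 70.1917
Difference = 45.9224 − 70.1917 = -24.2693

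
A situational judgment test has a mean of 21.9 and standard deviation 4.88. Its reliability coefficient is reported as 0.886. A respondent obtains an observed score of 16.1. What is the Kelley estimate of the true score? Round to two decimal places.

16.76

Kelley's formula gives T̂ = 0.886·16.1 + 0.114·21.9 = 14.2646 + 2.4966 = 16.761.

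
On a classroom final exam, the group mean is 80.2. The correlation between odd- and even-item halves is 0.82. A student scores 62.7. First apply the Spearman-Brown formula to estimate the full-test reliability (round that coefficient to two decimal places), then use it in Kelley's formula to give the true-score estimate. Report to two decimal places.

Spearman-Brown: ρ = 2r/(1 + r) = 2(0.82)/(1 + 0.82) = 1.640/1.82 = 0.9011 → 0.90
Regress the observed score toward the mean by the unreliability: T̂ = 0.90·62.7 + 0.10·80.2 = 56.430 + 8.020 = 64.450.

64.45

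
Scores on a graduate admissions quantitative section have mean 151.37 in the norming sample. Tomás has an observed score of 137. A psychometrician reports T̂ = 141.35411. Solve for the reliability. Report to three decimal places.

0.697

T̂ = ρX + (1 − ρ)μ  ⇒  T̂ − μ = ρ(X − μ)
ρ = (T̂ − μ)/(X − μ) = (141.35411 − 151.37) / (137 − 151.37) = -10.01589 / -14.37 = 0.69700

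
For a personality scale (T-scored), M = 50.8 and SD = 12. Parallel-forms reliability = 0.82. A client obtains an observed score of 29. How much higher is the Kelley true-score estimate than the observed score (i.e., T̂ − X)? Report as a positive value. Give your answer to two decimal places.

Regress the observed score toward the mean by the unreliability: T̂ = 0.82·29 + 0.18·50.8 = 23.78 + 9.144 = 32.9240.
T̂ − X = 32.924 − 29 = 3.924 → 3.92

3.92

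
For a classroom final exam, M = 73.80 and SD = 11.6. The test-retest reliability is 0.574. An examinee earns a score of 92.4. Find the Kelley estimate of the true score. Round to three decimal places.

84.476

Weight the observed score by reliability and the mean by (1 − reliability): T̂ = 0.574·92.4 + 0.426·73.80 = 53.0376 + 31.43880 = 84.4764.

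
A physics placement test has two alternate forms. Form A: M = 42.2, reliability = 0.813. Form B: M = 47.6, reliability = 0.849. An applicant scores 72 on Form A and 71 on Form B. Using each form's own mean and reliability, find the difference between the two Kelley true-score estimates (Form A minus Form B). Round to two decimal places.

T̂_A = 0.813(72) + 0.187(42.2) = 66.4274
T̂_B = 0.849(71) + 0.151(47.6) = 67.4666
T̂_A − T̂_B = -1.0392

-1.04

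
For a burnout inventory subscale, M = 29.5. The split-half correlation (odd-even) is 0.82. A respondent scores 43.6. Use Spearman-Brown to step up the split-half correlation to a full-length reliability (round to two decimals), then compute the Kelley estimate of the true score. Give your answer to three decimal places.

Spearman-Brown: ρ = 2r/(1 + r) = 2(0.82)/(1 + 0.82) = 1.640/1.82 = 0.9011 → 0.90
T̂ = ρX + (1 − ρ)μ
  = 0.90 × 43.6 + 0.10 × 29.5
  = 39.240 + 2.950
  = 42.1900
  ≈ 42.190

42.190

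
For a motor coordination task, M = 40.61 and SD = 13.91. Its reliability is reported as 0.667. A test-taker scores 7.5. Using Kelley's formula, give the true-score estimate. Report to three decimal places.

T̂ = 0.667(7.5) + 0.333(40.61) = 5.0025 + 13.52313 = 18.5256 → 18.526

18.526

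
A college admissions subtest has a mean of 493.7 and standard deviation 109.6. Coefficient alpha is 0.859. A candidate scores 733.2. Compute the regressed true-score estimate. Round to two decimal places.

T̂ = 0.859(733.2) + 0.141(493.7) = 629.8188 + 69.6117 = 699.430 → 699.43

699.43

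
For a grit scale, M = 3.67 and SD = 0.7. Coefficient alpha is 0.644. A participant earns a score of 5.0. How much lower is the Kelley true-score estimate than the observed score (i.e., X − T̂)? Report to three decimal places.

0.473

T̂ = 0.644(5.0) + 0.356(3.67) = 3.2200 + 1.30652 = 4.52652 → 4.5265
X − T̂ = 5.0 − 4.5265 = 0.4735 → 0.473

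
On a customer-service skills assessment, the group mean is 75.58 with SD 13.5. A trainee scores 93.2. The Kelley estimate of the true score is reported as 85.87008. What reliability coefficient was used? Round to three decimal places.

0.584

T̂ = ρX + (1 − ρ)μ  ⇒  T̂ − μ = ρ(X − μ)
ρ = (T̂ − μ)/(X − μ) = (85.87008 − 75.58) / (93.2 − 75.58) = 10.29008 / 17.62 = 0.58400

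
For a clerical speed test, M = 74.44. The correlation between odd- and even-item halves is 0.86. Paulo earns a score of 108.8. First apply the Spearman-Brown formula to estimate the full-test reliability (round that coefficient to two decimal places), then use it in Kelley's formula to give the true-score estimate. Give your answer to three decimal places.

Spearman-Brown: ρ = 2r/(1 + r) = 2(0.86)/(1 + 0.86) = 1.720/1.86 = 0.9247 → 0.92
Regress the observed score toward the mean by the unreliability: T̂ = 0.92·108.8 + 0.08·74.44 = 100.096 + 5.9552 = 106.0512.

106.051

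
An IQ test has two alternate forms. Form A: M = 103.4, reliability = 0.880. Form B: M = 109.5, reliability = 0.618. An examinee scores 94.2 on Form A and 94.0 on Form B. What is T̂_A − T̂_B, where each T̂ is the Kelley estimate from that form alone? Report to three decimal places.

-4.617

T̂_A = 0.880(94.2) + 0.120(103.4) = 95.30400
T̂_B = 0.618(94.0) + 0.382(109.5) = 99.92100
T̂_A − T̂_B = -4.61700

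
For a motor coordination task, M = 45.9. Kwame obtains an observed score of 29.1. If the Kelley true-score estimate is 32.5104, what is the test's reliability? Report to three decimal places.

T̂ = ρX + (1 − ρ)μ  ⇒  T̂ − μ = ρ(X − μ)
ρ = (T̂ − μ)/(X − μ) = (32.5104 − 45.9) / (29.1 − 45.9) = -13.3896 / -16.8 = 0.79700

0.797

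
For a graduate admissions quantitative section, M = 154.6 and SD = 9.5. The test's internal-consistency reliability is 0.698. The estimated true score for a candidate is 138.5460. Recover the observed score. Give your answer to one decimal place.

T̂ = ρX + (1 − ρ)μ  ⇒  X = (T̂ − (1 − ρ)μ) / ρ
X = (138.5460 − 0.302 × 154.6) / 0.698 = (138.5460 − 46.6892) / 0.698 = 91.8568 / 0.698 = 131.600

131.6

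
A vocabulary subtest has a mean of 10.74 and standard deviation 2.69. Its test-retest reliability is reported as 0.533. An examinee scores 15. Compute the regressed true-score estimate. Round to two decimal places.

T̂ = 0.533(15) + 0.467(10.74) = 7.995 + 5.01558 = 13.011 → 13.01

13.01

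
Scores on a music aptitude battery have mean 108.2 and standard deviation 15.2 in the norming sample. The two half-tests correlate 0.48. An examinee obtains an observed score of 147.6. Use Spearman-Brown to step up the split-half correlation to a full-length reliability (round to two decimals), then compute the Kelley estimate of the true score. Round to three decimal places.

133.810

Spearman-Brown: ρ = 2r/(1 + r) = 2(0.48)/(1 + 0.48) = 0.960/1.48 = 0.6486 → 0.65
T̂ = 0.65(147.6) + 0.35(108.2) = 95.940 + 37.870 = 133.8100 → 133.810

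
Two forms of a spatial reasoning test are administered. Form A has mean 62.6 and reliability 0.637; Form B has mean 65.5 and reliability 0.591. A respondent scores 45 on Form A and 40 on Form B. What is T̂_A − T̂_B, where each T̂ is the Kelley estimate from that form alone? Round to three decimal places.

T̂_A = 0.637(45) + 0.363(62.6) = 51.38880
T̂_B = 0.591(40) + 0.409(65.5) = 50.42950
T̂_A − T̂_B = 0.95930

0.959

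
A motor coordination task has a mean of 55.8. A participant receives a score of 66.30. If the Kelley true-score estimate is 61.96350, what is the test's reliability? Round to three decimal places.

T̂ = ρX + (1 − ρ)μ  ⇒  T̂ − μ = ρ(X − μ)
ρ = (T̂ − μ)/(X − μ) = (61.96350 − 55.8) / (66.30 − 55.8) = 6.16350 / 10.50 = 0.58700

0.587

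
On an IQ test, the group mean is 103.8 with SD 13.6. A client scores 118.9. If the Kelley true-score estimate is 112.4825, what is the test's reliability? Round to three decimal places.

0.575

T̂ = ρX + (1 − ρ)μ  ⇒  T̂ − μ = ρ(X − μ)
ρ = (T̂ − μ)/(X − μ) = (112.4825 − 103.8) / (118.9 − 103.8) = 8.6825 / 15.1 = 0.57500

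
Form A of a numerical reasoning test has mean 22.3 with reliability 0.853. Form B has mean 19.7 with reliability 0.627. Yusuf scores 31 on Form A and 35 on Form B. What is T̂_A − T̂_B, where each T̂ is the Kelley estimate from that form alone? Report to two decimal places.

0.43

T̂_A = 0.853(31) + 0.147(22.3) = 29.7211
T̂_B = 0.627(35) + 0.373(19.7) = 29.2931
T̂_A − T̂_B = 0.4280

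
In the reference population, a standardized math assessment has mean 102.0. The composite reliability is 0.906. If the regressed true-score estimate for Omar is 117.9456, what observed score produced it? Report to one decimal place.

119.6

T̂ = ρX + (1 − ρ)μ  ⇒  X = (T̂ − (1 − ρ)μ) / ρ
X = (117.9456 − 0.094 × 102.0) / 0.906 = (117.9456 − 9.5880) / 0.906 = 108.3576 / 0.906 = 119.600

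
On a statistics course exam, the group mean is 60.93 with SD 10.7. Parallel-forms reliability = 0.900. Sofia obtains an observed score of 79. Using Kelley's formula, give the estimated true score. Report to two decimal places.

T̂ = 0.900(79) + 0.100(60.93) = 71.100 + 6.09300 = 77.193 → 77.19

77.19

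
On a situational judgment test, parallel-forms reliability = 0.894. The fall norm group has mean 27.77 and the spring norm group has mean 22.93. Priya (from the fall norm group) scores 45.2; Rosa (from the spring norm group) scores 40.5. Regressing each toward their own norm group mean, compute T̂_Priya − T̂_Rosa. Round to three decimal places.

T̂_Priya = 0.894(45.2) + 0.106(27.77) = 43.35242
T̂_Rosa = 0.894(40.5) + 0.106(22.93) = 38.63758
Difference = 43.35242 − 38.63758 = 4.71484

4.715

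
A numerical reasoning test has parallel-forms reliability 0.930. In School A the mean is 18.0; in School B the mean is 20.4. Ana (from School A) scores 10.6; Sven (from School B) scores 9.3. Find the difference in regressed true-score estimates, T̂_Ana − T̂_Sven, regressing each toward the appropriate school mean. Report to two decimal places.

1.04

T̂_Ana = 0.930(10.6) + 0.070(18.0) = 11.1180
T̂_Sven = 0.930(9.3) + 0.070(20.4) = 10.0770
Difference = 11.1180 − 10.0770 = 1.0410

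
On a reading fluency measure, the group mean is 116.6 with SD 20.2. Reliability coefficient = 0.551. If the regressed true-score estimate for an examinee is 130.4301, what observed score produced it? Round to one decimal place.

141.7

T̂ = ρX + (1 − ρ)μ  ⇒  X = (T̂ − (1 − ρ)μ) / ρ
X = (130.4301 − 0.449 × 116.6) / 0.551 = (130.4301 − 52.3534) / 0.551 = 78.0767 / 0.551 = 141.700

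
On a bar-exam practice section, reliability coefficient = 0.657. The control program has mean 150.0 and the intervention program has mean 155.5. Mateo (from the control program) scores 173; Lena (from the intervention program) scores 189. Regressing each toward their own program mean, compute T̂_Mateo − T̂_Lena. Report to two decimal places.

T̂_Mateo = 0.657(173) + 0.343(150.0) = 165.1110
T̂_Lena = 0.657(189) + 0.343(155.5) = 177.5095
Difference = 165.1110 − 177.5095 = -12.3985

-12.40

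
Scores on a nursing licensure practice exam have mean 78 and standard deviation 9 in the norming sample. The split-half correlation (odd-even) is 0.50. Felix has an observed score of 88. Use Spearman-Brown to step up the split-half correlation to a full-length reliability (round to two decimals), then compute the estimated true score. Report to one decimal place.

Spearman-Brown: ρ = 2r/(1 + r) = 2(0.50)/(1 + 0.50) = 1.000/1.50 = 0.6667 → 0.67
Weight the observed score by reliability and the mean by (1 − reliability): T̂ = 0.67·88 + 0.33·78 = 58.96 + 25.74 = 84.70.

84.7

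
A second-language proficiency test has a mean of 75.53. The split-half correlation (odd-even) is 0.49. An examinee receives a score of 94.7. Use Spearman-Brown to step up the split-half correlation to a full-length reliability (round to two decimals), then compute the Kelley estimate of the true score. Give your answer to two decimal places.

Spearman-Brown: ρ = 2r/(1 + r) = 2(0.49)/(1 + 0.49) = 0.980/1.49 = 0.6577 → 0.66
T̂ = ρX + (1 − ρ)μ
  = 0.66 × 94.7 + 0.34 × 75.53
  = 62.502 + 25.6802
  = 88.182
  ≈ 88.18

88.18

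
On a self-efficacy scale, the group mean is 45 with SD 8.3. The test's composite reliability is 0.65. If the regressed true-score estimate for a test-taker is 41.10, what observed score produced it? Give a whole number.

39

T̂ = ρX + (1 − ρ)μ  ⇒  X = (T̂ − (1 − ρ)μ) / ρ
X = (41.10 − 0.35 × 45) / 0.65 = (41.10 − 15.75) / 0.65 = 25.35 / 0.65 = 39.00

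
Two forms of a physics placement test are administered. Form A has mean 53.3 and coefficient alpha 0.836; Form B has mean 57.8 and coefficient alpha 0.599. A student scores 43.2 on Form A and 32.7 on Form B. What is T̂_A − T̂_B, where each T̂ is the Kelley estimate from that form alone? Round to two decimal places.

T̂_A = 0.836(43.2) + 0.164(53.3) = 44.8564
T̂_B = 0.599(32.7) + 0.401(57.8) = 42.7651
T̂_A − T̂_B = 2.0913

2.09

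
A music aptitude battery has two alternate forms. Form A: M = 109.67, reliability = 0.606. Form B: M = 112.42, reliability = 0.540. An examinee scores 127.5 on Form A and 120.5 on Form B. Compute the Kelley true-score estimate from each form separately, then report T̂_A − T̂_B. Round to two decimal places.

T̂_A = 0.606(127.5) + 0.394(109.67) = 120.4750
T̂_B = 0.540(120.5) + 0.460(112.42) = 116.7832
T̂_A − T̂_B = 3.6918

3.69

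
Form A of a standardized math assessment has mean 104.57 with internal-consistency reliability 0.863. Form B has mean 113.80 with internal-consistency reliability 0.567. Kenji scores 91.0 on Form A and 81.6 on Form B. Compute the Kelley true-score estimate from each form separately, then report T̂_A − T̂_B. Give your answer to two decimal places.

-2.68

T̂_A = 0.863(91.0) + 0.137(104.57) = 92.8591
T̂_B = 0.567(81.6) + 0.433(113.80) = 95.5426
T̂_A − T̂_B = -2.6835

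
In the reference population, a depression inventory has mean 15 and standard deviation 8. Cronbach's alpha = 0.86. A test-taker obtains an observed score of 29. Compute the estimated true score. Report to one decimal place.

27.0

Weight the observed score by reliability and the mean by (1 − reliability): T̂ = 0.86·29 + 0.14·15 = 24.94 + 2.10 = 27.04.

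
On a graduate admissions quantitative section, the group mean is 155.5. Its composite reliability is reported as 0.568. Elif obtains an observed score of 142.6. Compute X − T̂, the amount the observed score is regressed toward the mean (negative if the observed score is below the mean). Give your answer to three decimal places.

T̂ = ρX + (1 − ρ)μ
  = 0.568 × 142.6 + 0.432 × 155.5
  = 80.9968 + 67.1760
  = 148.17280
  ≈ 148.1728
X − T̂ = 142.6 − 148.1728 = -5.5728 → -5.573

-5.573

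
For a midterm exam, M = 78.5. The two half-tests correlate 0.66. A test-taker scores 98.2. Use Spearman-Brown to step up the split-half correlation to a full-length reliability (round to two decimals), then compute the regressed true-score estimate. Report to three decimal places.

94.260

Spearman-Brown: ρ = 2r/(1 + r) = 2(0.66)/(1 + 0.66) = 1.320/1.66 = 0.7952 → 0.80
Weight the observed score by reliability and the mean by (1 − reliability): T̂ = 0.80·98.2 + 0.20·78.5 = 78.560 + 15.700 = 94.2600.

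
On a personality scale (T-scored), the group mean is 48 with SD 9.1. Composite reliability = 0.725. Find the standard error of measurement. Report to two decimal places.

4.77

SEM = SD · √(1 − ρ) = 9.1 × √0.275 = 9.1 × 0.5244 = 4.772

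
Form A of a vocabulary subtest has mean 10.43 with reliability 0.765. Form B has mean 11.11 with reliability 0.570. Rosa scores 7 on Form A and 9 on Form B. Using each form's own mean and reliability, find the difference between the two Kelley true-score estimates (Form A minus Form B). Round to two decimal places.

T̂_A = 0.765(7) + 0.235(10.43) = 7.8061
T̂_B = 0.570(9) + 0.430(11.11) = 9.9073
T̂_A − T̂_B = -2.1012

-2.10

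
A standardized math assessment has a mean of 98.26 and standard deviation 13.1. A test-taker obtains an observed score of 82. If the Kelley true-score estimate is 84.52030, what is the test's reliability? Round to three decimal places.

0.845

T̂ = ρX + (1 − ρ)μ  ⇒  T̂ − μ = ρ(X − μ)
ρ = (T̂ − μ)/(X − μ) = (84.52030 − 98.26) / (82 − 98.26) = -13.73970 / -16.26 = 0.84500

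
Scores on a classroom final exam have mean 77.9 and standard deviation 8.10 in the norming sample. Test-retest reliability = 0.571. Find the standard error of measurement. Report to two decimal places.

SEM = SD · √(1 − ρ) = 8.10 × √0.429 = 8.10 × 0.6550 = 5.305

5.31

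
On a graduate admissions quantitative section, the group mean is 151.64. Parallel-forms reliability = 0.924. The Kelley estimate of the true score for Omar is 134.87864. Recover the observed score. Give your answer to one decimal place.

T̂ = ρX + (1 − ρ)μ  ⇒  X = (T̂ − (1 − ρ)μ) / ρ
X = (134.87864 − 0.076 × 151.64) / 0.924 = (134.87864 − 11.52464) / 0.924 = 123.35400 / 0.924 = 133.500

133.5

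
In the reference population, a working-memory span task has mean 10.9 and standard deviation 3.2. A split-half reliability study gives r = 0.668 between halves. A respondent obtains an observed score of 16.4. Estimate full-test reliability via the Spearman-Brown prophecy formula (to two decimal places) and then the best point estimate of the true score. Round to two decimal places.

Spearman-Brown: ρ = 2r/(1 + r) = 2(0.668)/(1 + 0.668) = 1.3360/1.668 = 0.8010 → 0.80
T̂ = ρX + (1 − ρ)μ
  = 0.80 × 16.4 + 0.20 × 10.9
  = 13.120 + 2.180
  = 15.300
  ≈ 15.30

15.30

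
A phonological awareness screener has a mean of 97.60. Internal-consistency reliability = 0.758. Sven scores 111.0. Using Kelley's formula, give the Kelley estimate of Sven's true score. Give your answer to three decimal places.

T̂ = 0.758(111.0) + 0.242(97.60) = 84.1380 + 23.61920 = 107.7572 → 107.757

107.757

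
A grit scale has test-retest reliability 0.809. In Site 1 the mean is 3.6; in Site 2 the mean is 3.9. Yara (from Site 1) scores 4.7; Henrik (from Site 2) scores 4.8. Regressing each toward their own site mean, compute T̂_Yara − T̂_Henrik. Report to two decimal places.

-0.14

T̂_Yara = 0.809(4.7) + 0.191(3.6) = 4.4899
T̂_Henrik = 0.809(4.8) + 0.191(3.9) = 4.6281
Difference = 4.4899 − 4.6281 = -0.1382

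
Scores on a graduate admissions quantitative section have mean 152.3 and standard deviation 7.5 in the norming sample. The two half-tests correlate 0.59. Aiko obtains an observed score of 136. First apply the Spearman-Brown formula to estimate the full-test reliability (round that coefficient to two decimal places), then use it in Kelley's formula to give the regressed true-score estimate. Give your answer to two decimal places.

Spearman-Brown: ρ = 2r/(1 + r) = 2(0.59)/(1 + 0.59) = 1.180/1.59 = 0.7421 → 0.74
T̂ = ρX + (1 − ρ)μ
  = 0.74 × 136 + 0.26 × 152.3
  = 100.64 + 39.598
  = 140.238
  ≈ 140.24

140.24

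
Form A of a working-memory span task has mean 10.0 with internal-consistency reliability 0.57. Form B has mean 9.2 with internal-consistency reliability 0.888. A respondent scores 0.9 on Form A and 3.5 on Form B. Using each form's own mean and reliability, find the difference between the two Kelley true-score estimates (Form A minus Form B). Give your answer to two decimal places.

0.67

T̂_A = 0.57(0.9) + 0.43(10.0) = 4.8130
T̂_B = 0.888(3.5) + 0.112(9.2) = 4.1384
T̂_A − T̂_B = 0.6746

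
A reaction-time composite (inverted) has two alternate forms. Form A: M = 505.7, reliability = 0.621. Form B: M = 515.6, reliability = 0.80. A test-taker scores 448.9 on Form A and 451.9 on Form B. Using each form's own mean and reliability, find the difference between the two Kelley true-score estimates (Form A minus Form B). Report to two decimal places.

T̂_A = 0.621(448.9) + 0.379(505.7) = 470.4272
T̂_B = 0.80(451.9) + 0.20(515.6) = 464.6400
T̂_A − T̂_B = 5.7872

5.79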